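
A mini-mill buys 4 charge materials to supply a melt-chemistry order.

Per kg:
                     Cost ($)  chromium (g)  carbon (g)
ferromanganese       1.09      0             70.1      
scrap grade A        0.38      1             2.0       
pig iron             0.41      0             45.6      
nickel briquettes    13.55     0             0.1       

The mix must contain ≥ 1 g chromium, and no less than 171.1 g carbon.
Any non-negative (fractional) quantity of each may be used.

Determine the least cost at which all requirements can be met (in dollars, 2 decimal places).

$1.90

Let x1 = kg of ferromanganese, x2 = kg of scrap grade A, x3 = kg of pig iron, x4 = kg of nickel briquettes.
Minimize 1.09x1 + 0.38x2 + 0.41x3 + 13.55x4 subject to:
  1x2 ≥ 1   (chromium)
  70.1x1 + 2x2 + 45.6x3 + 0.1x4 ≥ 171.1   (carbon)
  x1, x2, x3, x4 ≥ 0.
The cheapest feasible vertex uses only scrap grade A, pig iron; ferromanganese, nickel briquettes are not used. The chromium and carbon requirements are met with equality.
Solving gives x2 = 1, x3 = 3.708.
Hence cost = 0.38·1 + 0.41·3.708 = $1.9003.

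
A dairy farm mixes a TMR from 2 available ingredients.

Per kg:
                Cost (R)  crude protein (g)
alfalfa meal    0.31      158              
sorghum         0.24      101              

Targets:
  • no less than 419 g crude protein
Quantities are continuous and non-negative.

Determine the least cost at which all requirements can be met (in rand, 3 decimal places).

Let x1 = kg of alfalfa meal, x2 = kg of sorghum.
Minimize 0.31x1 + 0.24x2 subject to:
  158x1 + 101x2 ≥ 419   (crude protein)
  x1, x2 ≥ 0.
The cheapest feasible vertex uses only alfalfa meal; sorghum is not used. There the crude protein constraint is tight.
Optimal quantities: alfalfa meal = 2.652 kg.
Objective = 0.31·2.652 = 0.82212.

R0.822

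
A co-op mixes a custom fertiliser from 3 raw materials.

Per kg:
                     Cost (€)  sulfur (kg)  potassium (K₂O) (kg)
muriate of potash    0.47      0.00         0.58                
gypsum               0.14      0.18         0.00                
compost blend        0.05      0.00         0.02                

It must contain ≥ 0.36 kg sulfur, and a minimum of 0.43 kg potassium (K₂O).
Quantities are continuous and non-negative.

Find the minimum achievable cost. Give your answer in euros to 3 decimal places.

€0.628

Let x1 = kg of muriate of potash, x2 = kg of gypsum, x3 = kg of compost blend.
Minimise 0.47x1 + 0.14x2 + 0.05x3 s.t.:
  0.18x2 ≥ 0.36   (sulfur)
  0.58x1 + 0.02x3 ≥ 0.43   (potassium (K₂O))
  x1, x2, x3 ≥ 0.
The cheapest feasible vertex uses only muriate of potash, gypsum; compost blend is not used. The sulfur and potassium (K₂O) requirements are met with equality.
Solving gives x1 = 0.7414, x2 = 2.
Total cost: 0.47·0.7414 + 0.14·2 = 0.62846.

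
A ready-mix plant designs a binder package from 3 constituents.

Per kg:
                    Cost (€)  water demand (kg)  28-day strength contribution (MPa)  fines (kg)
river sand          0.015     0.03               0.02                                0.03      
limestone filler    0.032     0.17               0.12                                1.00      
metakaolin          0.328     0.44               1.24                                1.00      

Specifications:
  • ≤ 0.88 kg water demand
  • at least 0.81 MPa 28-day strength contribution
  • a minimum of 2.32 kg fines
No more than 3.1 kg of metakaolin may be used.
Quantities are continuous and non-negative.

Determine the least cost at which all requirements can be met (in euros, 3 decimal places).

Let x1 = kg of river sand, x2 = kg of limestone filler, x3 = kg of metakaolin.
min 0.015x1 + 0.032x2 + 0.328x3 subject to:
  0.03x1 + 0.17x2 + 0.44x3 ≤ 0.88   (water demand)
  0.02x1 + 0.12x2 + 1.24x3 ≥ 0.81   (28-day strength contribution)
  0.03x1 + 1x2 + 1x3 ≥ 2.32   (fines)
  x3 ≤ 3.1
  x1, x2, x3 ≥ 0.
The cheapest feasible vertex uses only limestone filler, metakaolin; river sand is not used. The 28-day strength contribution and fines requirements are met with equality.
Optimal quantities: limestone filler = 1.845 kg, metakaolin = 0.4746 kg.
Cost = 0.032·1.845 + 0.328·0.4746 = 0.21471.

€0.215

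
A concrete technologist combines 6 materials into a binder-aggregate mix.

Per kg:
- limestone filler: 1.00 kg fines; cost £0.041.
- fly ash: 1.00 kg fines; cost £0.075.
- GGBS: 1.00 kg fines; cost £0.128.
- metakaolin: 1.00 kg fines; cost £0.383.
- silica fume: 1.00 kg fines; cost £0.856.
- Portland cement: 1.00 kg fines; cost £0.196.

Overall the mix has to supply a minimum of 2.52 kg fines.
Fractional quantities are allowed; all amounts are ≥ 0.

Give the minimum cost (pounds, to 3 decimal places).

£0.103

Let x1 = kg of limestone filler, x2 = kg of fly ash, x3 = kg of GGBS, x4 = kg of metakaolin, x5 = kg of silica fume, x6 = kg of Portland cement.
Minimize 0.041x1 + 0.075x2 + 0.128x3 + 0.383x4 + 0.856x5 + 0.196x6 with:
  1x1 + 1x2 + 1x3 + 1x4 + 1x5 + 1x6 ≥ 2.52   (fines)
  x1, x2, x3, x4, x5, x6 ≥ 0.
The cheapest feasible vertex uses only limestone filler; fly ash, GGBS, metakaolin, silica fume, Portland cement are not used. Binding constraint: fines.
Solving gives x1 = 2.52.
Hence cost = 0.041·2.52 = £0.10332.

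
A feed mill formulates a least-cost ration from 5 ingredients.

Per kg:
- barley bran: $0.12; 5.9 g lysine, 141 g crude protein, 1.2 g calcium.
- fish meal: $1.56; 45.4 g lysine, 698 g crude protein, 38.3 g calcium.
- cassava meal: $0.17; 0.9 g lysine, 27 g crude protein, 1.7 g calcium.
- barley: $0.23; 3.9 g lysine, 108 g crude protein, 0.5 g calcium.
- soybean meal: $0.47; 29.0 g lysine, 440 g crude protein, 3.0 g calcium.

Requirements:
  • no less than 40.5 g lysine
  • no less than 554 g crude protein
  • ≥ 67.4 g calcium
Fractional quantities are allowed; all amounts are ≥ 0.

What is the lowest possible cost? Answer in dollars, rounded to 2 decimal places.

This is a linear program. Let x1 = kg of barley bran, x2 = kg of fish meal, x3 = kg of cassava meal, x4 = kg of barley, x5 = kg of soybean meal.
Minimize 0.12x1 + 1.56x2 + 0.17x3 + 0.23x4 + 0.47x5 with:
  5.9x1 + 45.4x2 + 0.9x3 + 3.9x4 + 29x5 ≥ 40.5   (lysine)
  141x1 + 698x2 + 27x3 + 108x4 + 440x5 ≥ 554   (crude protein)
  1.2x1 + 38.3x2 + 1.7x3 + 0.5x4 + 3x5 ≥ 67.4   (calcium)
  x1, x2, x3, x4, x5 ≥ 0.
The cheapest feasible vertex uses only fish meal; barley bran, cassava meal, barley, soybean meal are not used. Binding constraint: calcium.
That vertex is x2 = 1.76.
Objective = 1.56·1.76 = 2.7456.

$2.75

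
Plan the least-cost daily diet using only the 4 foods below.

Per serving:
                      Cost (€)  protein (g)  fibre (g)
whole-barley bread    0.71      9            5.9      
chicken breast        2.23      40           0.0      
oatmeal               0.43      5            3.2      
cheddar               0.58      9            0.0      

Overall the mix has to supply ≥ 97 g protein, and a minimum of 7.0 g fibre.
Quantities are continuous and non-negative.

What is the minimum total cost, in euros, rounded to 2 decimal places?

€5.65

This is a linear program. Let x1 = servings of whole-barley bread, x2 = servings of chicken breast, x3 = servings of oatmeal, x4 = servings of cheddar.
min 0.71x1 + 2.23x2 + 0.43x3 + 0.58x4 s.t.:
  9x1 + 40x2 + 5x3 + 9x4 ≥ 97   (protein)
  5.9x1 + 3.2x3 ≥ 7   (fibre)
  x1, x2, x3, x4 ≥ 0.
The optimal basis is {whole-barley bread, chicken breast}; oatmeal, cheddar drop out. There the protein and fibre constraints are tight.
Optimal quantities: whole-barley bread = 1.186 servings, chicken breast = 2.158 servings.
Cost = 0.71·1.186 + 2.23·2.158 = 5.6544.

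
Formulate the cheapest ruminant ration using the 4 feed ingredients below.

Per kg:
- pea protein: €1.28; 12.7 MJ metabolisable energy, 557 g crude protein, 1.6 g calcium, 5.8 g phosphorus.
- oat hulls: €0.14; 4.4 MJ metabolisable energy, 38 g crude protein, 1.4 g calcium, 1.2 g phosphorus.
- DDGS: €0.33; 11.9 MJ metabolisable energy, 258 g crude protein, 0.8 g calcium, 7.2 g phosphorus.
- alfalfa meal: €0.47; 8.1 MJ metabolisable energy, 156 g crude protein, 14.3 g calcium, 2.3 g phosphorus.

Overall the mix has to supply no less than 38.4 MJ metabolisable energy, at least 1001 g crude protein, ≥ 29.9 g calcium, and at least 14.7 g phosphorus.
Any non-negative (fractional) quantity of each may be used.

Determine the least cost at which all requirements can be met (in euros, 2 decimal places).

€1.80

Let x1 = kg of pea protein, x2 = kg of oat hulls, x3 = kg of DDGS, x4 = kg of alfalfa meal.
min 1.28x1 + 0.14x2 + 0.33x3 + 0.47x4 with:
  12.7x1 + 4.4x2 + 11.9x3 + 8.1x4 ≥ 38.4   (metabolisable energy)
  557x1 + 38x2 + 258x3 + 156x4 ≥ 1001   (crude protein)
  1.6x1 + 1.4x2 + 0.8x3 + 14.3x4 ≥ 29.9   (calcium)
  5.8x1 + 1.2x2 + 7.2x3 + 2.3x4 ≥ 14.7   (phosphorus)
  x1, x2, x3, x4 ≥ 0.
The minimum-cost mix takes nothing from pea protein, oat hulls — only DDGS, alfalfa meal. Binding constraints: crude protein and calcium.
That vertex is x3 = 2.707, x4 = 1.939.
Total cost: 0.33·2.707 + 0.47·1.939 = 1.8046.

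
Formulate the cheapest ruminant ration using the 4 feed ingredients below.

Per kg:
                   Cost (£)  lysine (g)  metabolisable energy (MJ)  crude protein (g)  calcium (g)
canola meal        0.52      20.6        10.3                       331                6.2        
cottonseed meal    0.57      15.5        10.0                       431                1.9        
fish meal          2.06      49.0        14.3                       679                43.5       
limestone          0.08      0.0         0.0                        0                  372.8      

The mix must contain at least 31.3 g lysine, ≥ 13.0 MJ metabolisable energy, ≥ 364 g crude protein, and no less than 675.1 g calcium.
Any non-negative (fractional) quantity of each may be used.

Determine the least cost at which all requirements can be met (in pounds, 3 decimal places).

£0.933

Set it up as a linear program. Let x1 = kg of canola meal, x2 = kg of cottonseed meal, x3 = kg of fish meal, x4 = kg of limestone.
Minimise 0.52x1 + 0.57x2 + 2.06x3 + 0.08x4 subject to:
  20.6x1 + 15.5x2 + 49x3 ≥ 31.3   (lysine)
  10.3x1 + 10x2 + 14.3x3 ≥ 13   (metabolisable energy)
  331x1 + 431x2 + 679x3 ≥ 364   (crude protein)
  6.2x1 + 1.9x2 + 43.5x3 + 372.8x4 ≥ 675.1   (calcium)
  x1, x2, x3, x4 ≥ 0.
The cheapest feasible vertex uses only canola meal, limestone; cottonseed meal, fish meal are not used. There the lysine and calcium constraints are tight.
That vertex is x1 = 1.519, x4 = 1.786.
Hence cost = 0.52·1.519 + 0.08·1.786 = £0.93276.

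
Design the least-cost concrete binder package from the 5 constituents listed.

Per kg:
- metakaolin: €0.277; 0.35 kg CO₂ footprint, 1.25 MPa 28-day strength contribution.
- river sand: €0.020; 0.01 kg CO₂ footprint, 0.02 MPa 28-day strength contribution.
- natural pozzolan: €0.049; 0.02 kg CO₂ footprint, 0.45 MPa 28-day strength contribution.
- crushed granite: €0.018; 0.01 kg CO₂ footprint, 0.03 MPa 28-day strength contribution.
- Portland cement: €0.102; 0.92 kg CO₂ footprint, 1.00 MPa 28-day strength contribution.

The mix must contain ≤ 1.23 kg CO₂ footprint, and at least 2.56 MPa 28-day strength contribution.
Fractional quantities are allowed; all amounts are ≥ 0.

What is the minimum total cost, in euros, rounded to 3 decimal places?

Treat it as an LP. Let x1 = kg of metakaolin, x2 = kg of river sand, x3 = kg of natural pozzolan, x4 = kg of crushed granite, x5 = kg of Portland cement.
min 0.277x1 + 0.02x2 + 0.049x3 + 0.018x4 + 0.102x5 with:
  0.35x1 + 0.01x2 + 0.02x3 + 0.01x4 + 0.92x5 ≤ 1.23   (CO₂ footprint)
  1.25x1 + 0.02x2 + 0.45x3 + 0.03x4 + 1x5 ≥ 2.56   (28-day strength contribution)
  x1, x2, x3, x4, x5 ≥ 0.
The minimum-cost mix takes nothing from metakaolin, river sand, crushed granite — only natural pozzolan, Portland cement. Binding constraints: CO₂ footprint and 28-day strength contribution.
That vertex is x3 = 2.856, x5 = 1.275.
Total cost: 0.049·2.856 + 0.102·1.275 = 0.26999.

€0.270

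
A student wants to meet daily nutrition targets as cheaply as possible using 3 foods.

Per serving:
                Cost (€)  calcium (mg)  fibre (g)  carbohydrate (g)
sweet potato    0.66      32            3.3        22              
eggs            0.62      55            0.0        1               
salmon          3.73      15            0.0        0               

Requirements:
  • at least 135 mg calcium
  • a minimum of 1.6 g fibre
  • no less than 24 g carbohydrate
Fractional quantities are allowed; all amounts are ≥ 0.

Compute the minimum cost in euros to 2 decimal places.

Let x1 = servings of sweet potato, x2 = servings of eggs, x3 = servings of salmon.
Minimise 0.66x1 + 0.62x2 + 3.73x3 subject to:
  32x1 + 55x2 + 15x3 ≥ 135   (calcium)
  3.3x1 ≥ 1.6   (fibre)
  22x1 + 1x2 ≥ 24   (carbohydrate)
  x1, x2, x3 ≥ 0.
The minimum-cost mix takes nothing from salmon — only sweet potato, eggs. The calcium and carbohydrate requirements are met with equality.
Solving gives x1 = 1.006, x2 = 1.869.
Hence cost = 0.66·1.006 + 0.62·1.869 = €1.8227.

€1.82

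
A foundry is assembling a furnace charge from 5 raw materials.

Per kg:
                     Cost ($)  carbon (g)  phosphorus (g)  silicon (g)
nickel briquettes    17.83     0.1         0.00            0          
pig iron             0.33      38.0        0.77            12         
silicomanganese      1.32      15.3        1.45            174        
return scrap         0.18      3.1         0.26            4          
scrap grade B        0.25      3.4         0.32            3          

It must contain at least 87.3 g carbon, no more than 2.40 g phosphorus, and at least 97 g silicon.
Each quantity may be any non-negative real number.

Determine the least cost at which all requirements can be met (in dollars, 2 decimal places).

$1.25

Let x1 = kg of nickel briquettes, x2 = kg of pig iron, x3 = kg of silicomanganese, x4 = kg of return scrap, x5 = kg of scrap grade B.
min 17.83x1 + 0.33x2 + 1.32x3 + 0.18x4 + 0.25x5 s.t.:
  0.1x1 + 38x2 + 15.3x3 + 3.1x4 + 3.4x5 ≥ 87.3   (carbon)
  0.77x2 + 1.45x3 + 0.26x4 + 0.32x5 ≤ 2.4   (phosphorus)
  12x2 + 174x3 + 4x4 + 3x5 ≥ 97   (silicon)
  x1, x2, x3, x4, x5 ≥ 0.
The cheapest feasible vertex uses only pig iron, silicomanganese; nickel briquettes, return scrap, scrap grade B are not used. Binding constraints: carbon and silicon.
That vertex is x2 = 2.132, x3 = 0.4104.
Total cost: 0.33·2.132 + 1.32·0.4104 = 1.2453.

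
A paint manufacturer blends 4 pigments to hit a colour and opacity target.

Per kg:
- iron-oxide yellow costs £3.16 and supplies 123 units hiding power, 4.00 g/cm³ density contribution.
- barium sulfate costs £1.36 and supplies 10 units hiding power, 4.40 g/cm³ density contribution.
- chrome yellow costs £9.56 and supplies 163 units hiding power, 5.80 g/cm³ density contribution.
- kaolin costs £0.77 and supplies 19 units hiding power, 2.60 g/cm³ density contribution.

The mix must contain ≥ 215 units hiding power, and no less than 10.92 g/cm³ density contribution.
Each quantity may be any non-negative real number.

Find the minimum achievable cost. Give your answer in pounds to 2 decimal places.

£6.08

Treat it as an LP. Let x1 = kg of iron-oxide yellow, x2 = kg of barium sulfate, x3 = kg of chrome yellow, x4 = kg of kaolin.
min 3.16x1 + 1.36x2 + 9.56x3 + 0.77x4 with:
  123x1 + 10x2 + 163x3 + 19x4 ≥ 215   (hiding power)
  4x1 + 4.4x2 + 5.8x3 + 2.6x4 ≥ 10.92   (density contribution)
  x1, x2, x3, x4 ≥ 0.
The cheapest feasible vertex uses only iron-oxide yellow, kaolin; barium sulfate, chrome yellow are not used. The hiding power and density contribution requirements are met with equality.
So iron-oxide yellow = 1.442 kg, kaolin = 1.982 kg.
Cost = 3.16·1.442 + 0.77·1.982 = 6.0829.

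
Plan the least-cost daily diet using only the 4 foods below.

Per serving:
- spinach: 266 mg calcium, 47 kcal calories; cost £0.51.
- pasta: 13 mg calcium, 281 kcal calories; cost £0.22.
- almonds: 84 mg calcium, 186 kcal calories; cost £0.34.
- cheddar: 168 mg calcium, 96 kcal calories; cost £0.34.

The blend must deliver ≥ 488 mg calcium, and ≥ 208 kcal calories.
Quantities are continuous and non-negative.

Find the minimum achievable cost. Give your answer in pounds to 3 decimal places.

Treat it as an LP. Let x1 = servings of spinach, x2 = servings of pasta, x3 = servings of almonds, x4 = servings of cheddar.
Minimise 0.51x1 + 0.22x2 + 0.34x3 + 0.34x4 with:
  266x1 + 13x2 + 84x3 + 168x4 ≥ 488   (calcium)
  47x1 + 281x2 + 186x3 + 96x4 ≥ 208   (calories)
  x1, x2, x3, x4 ≥ 0.
The optimal basis is {spinach, cheddar}; pasta, almonds drop out. The calcium and calories requirements are met with equality.
Solving gives x1 = 0.6748, x4 = 1.836.
Cost = 0.51·0.6748 + 0.34·1.836 = 0.96839.

£0.968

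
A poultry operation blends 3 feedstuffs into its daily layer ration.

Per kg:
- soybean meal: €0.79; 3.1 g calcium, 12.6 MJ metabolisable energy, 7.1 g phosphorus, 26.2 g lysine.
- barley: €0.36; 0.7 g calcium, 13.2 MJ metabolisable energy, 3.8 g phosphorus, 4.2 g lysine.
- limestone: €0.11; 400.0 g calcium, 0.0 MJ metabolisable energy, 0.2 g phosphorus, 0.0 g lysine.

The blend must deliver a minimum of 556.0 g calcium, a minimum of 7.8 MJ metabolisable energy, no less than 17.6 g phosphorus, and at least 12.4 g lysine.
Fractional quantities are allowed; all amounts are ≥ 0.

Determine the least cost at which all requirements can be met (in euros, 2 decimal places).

€1.79

Set it up as a linear program. Let x1 = kg of soybean meal, x2 = kg of barley, x3 = kg of limestone.
Minimise 0.79x1 + 0.36x2 + 0.11x3 with:
  3.1x1 + 0.7x2 + 400x3 ≥ 556   (calcium)
  12.6x1 + 13.2x2 ≥ 7.8   (metabolisable energy)
  7.1x1 + 3.8x2 + 0.2x3 ≥ 17.6   (phosphorus)
  26.2x1 + 4.2x2 ≥ 12.4   (lysine)
  x1, x2, x3 ≥ 0.
The optimal basis is {barley, limestone}; soybean meal drops out. The calcium and phosphorus requirements are met with equality.
Optimal quantities: barley = 4.559 kg, limestone = 1.382 kg.
Objective = 0.36·4.559 + 0.11·1.382 = 1.7933.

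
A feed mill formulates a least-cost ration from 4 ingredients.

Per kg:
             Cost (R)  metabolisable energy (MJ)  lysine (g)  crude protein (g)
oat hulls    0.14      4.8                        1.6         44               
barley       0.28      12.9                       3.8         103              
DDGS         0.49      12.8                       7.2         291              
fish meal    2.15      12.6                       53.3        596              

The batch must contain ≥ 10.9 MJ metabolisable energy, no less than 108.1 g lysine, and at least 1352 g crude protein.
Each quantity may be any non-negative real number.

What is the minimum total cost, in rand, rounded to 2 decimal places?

Let x1 = kg of oat hulls, x2 = kg of barley, x3 = kg of DDGS, x4 = kg of fish meal.
Minimize 0.14x1 + 0.28x2 + 0.49x3 + 2.15x4 s.t.:
  4.8x1 + 12.9x2 + 12.8x3 + 12.6x4 ≥ 10.9   (metabolisable energy)
  1.6x1 + 3.8x2 + 7.2x3 + 53.3x4 ≥ 108.1   (lysine)
  44x1 + 103x2 + 291x3 + 596x4 ≥ 1352   (crude protein)
  x1, x2, x3, x4 ≥ 0.
The optimal basis is {DDGS, fish meal}; oat hulls, barley drop out. There the lysine and crude protein constraints are tight.
That vertex is x3 = 0.6804, x4 = 1.936.
Total cost: 0.49·0.6804 + 2.15·1.936 = 4.4958.

R4.50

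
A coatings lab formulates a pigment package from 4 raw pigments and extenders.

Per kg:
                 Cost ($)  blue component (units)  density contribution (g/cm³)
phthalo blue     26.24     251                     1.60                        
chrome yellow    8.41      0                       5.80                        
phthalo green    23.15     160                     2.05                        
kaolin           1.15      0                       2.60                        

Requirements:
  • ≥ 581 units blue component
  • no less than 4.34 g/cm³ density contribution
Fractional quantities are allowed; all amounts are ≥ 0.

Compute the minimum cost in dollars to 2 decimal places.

This is a linear program. Let x1 = kg of phthalo blue, x2 = kg of chrome yellow, x3 = kg of phthalo green, x4 = kg of kaolin.
Minimise 26.24x1 + 8.41x2 + 23.15x3 + 1.15x4 subject to:
  251x1 + 160x3 ≥ 581   (blue component)
  1.6x1 + 5.8x2 + 2.05x3 + 2.6x4 ≥ 4.34   (density contribution)
  x1, x2, x3, x4 ≥ 0.
The optimal basis is {phthalo blue, kaolin}; chrome yellow, phthalo green drop out. There the blue component and density contribution constraints are tight.
So phthalo blue = 2.3147 kg, kaolin = 0.24477 kg.
Hence cost = 26.24·2.3147 + 1.15·0.24477 = $61.0192.

$61.02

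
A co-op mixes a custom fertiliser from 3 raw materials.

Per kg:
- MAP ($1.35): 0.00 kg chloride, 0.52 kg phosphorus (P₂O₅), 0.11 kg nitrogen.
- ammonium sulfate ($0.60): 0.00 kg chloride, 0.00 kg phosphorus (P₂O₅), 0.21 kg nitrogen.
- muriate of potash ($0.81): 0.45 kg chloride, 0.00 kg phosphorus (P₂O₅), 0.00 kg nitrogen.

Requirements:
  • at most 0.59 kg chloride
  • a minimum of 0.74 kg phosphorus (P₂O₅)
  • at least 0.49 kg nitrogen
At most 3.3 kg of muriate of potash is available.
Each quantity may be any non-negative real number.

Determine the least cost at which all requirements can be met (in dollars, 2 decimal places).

$2.87

Treat it as an LP. Let x1 = kg of MAP, x2 = kg of ammonium sulfate, x3 = kg of muriate of potash.
Minimise 1.35x1 + 0.6x2 + 0.81x3 s.t.:
  0.45x3 ≤ 0.59   (chloride)
  0.52x1 ≥ 0.74   (phosphorus (P₂O₅))
  0.11x1 + 0.21x2 ≥ 0.49   (nitrogen)
  x3 ≤ 3.3
  x1, x2, x3 ≥ 0.
The cheapest feasible vertex uses only MAP, ammonium sulfate; muriate of potash is not used. There the phosphorus (P₂O₅) and nitrogen constraints are tight.
That vertex is x1 = 1.423, x2 = 1.588.
Hence cost = 1.35·1.423 + 0.6·1.588 = $2.8739.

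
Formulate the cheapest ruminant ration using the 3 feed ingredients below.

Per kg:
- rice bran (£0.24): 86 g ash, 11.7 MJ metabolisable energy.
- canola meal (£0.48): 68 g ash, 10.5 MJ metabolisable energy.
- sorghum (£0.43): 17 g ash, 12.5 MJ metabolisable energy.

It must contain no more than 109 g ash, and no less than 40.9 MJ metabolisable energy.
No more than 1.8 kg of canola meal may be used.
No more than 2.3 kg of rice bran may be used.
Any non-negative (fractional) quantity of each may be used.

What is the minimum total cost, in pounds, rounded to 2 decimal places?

£1.28

Let x1 = kg of rice bran, x2 = kg of canola meal, x3 = kg of sorghum.
Minimise 0.24x1 + 0.48x2 + 0.43x3 subject to:
  86x1 + 68x2 + 17x3 ≤ 109   (ash)
  11.7x1 + 10.5x2 + 12.5x3 ≥ 40.9   (metabolisable energy)
  x2 ≤ 1.8
  x1 ≤ 2.3
  x1, x2, x3 ≥ 0.
The cheapest feasible vertex uses only rice bran, sorghum; canola meal is not used. The ash and metabolisable energy requirements are met with equality.
So rice bran = 0.7616 kg, sorghum = 2.559 kg.
Objective = 0.24·0.7616 + 0.43·2.559 = 1.2832.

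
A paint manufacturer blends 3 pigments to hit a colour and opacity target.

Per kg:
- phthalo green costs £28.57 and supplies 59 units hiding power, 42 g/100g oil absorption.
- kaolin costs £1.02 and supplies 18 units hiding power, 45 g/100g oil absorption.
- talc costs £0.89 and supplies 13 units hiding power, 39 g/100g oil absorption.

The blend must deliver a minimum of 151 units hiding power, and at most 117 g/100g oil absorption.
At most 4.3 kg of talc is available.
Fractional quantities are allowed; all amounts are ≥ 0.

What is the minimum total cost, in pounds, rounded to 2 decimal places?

£70.85

Let x1 = kg of phthalo green, x2 = kg of kaolin, x3 = kg of talc.
min 28.57x1 + 1.02x2 + 0.89x3 s.t.:
  59x1 + 18x2 + 13x3 ≥ 151   (hiding power)
  42x1 + 45x2 + 39x3 ≤ 117   (oil absorption)
  x3 ≤ 4.3
  x1, x2, x3 ≥ 0.
At the optimum only phthalo green, kaolin are positive (talc = 0). There the hiding power and oil absorption constraints are tight.
Solving gives x1 = 2.4692, x2 = 0.29542.
Total cost: 28.57·2.4692 + 1.02·0.29542 = 70.8464.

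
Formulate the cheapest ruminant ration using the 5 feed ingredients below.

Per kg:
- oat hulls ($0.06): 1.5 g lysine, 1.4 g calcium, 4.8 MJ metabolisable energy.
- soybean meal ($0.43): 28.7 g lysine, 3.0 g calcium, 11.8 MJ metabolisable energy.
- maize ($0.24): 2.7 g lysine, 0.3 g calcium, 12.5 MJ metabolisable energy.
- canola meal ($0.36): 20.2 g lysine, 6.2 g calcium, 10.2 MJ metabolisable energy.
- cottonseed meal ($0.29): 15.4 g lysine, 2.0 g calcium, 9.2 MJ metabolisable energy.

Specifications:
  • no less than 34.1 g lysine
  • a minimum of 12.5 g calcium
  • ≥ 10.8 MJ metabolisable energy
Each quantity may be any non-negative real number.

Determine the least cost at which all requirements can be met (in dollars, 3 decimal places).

This is a linear program. Let x1 = kg of oat hulls, x2 = kg of soybean meal, x3 = kg of maize, x4 = kg of canola meal, x5 = kg of cottonseed meal.
Minimise 0.06x1 + 0.43x2 + 0.24x3 + 0.36x4 + 0.29x5 s.t.:
  1.5x1 + 28.7x2 + 2.7x3 + 20.2x4 + 15.4x5 ≥ 34.1   (lysine)
  1.4x1 + 3x2 + 0.3x3 + 6.2x4 + 2x5 ≥ 12.5   (calcium)
  4.8x1 + 11.8x2 + 12.5x3 + 10.2x4 + 9.2x5 ≥ 10.8   (metabolisable energy)
  x1, x2, x3, x4, x5 ≥ 0.
The cheapest feasible vertex uses only oat hulls, canola meal; soybean meal, maize, cottonseed meal are not used. The lysine and calcium requirements are met with equality.
Solving gives x1 = 2.164, x4 = 1.527.
Objective = 0.06·2.164 + 0.36·1.527 = 0.67956.

$0.680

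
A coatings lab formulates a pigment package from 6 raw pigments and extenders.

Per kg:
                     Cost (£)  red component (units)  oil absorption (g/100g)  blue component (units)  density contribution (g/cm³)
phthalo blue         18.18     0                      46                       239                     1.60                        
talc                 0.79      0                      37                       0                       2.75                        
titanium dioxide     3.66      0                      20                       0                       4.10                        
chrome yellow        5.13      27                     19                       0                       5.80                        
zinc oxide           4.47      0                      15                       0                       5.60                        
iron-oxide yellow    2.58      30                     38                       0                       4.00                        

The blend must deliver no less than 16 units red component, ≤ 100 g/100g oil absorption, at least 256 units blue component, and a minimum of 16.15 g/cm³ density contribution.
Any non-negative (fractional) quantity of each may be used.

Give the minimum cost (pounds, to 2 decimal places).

Treat it as an LP. Let x1 = kg of phthalo blue, x2 = kg of talc, x3 = kg of titanium dioxide, x4 = kg of chrome yellow, x5 = kg of zinc oxide, x6 = kg of iron-oxide yellow.
Minimize 18.18x1 + 0.79x2 + 3.66x3 + 5.13x4 + 4.47x5 + 2.58x6 with:
  27x4 + 30x6 ≥ 16   (red component)
  46x1 + 37x2 + 20x3 + 19x4 + 15x5 + 38x6 ≤ 100   (oil absorption)
  239x1 ≥ 256   (blue component)
  1.6x1 + 2.75x2 + 4.1x3 + 5.8x4 + 5.6x5 + 4x6 ≥ 16.15   (density contribution)
  x1, x2, x3, x4, x5, x6 ≥ 0.
The minimum-cost mix takes nothing from talc, titanium dioxide — only phthalo blue, chrome yellow, zinc oxide, iron-oxide yellow. There the red component, oil absorption, blue component, density contribution constraints are tight.
So phthalo blue = 1.071 kg, chrome yellow = 0.1182 kg, zinc oxide = 2.151 kg, iron-oxide yellow = 0.427 kg.
Cost = 18.18·1.071 + 5.13·0.1182 + 4.47·2.151 + 2.58·0.427 = 30.7938.

£30.79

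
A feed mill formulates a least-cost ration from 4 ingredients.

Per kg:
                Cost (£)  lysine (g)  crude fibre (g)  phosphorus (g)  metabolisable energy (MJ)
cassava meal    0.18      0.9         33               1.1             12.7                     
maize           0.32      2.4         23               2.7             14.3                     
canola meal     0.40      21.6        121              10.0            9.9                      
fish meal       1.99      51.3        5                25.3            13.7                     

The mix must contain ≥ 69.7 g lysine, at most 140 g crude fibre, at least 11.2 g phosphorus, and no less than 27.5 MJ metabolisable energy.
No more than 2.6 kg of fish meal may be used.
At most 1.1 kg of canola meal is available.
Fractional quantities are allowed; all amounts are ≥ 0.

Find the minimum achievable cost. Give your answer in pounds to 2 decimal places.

This is a linear program. Let x1 = kg of cassava meal, x2 = kg of maize, x3 = kg of canola meal, x4 = kg of fish meal.
min 0.18x1 + 0.32x2 + 0.4x3 + 1.99x4 subject to:
  0.9x1 + 2.4x2 + 21.6x3 + 51.3x4 ≥ 69.7   (lysine)
  33x1 + 23x2 + 121x3 + 5x4 ≤ 140   (crude fibre)
  1.1x1 + 2.7x2 + 10x3 + 25.3x4 ≥ 11.2   (phosphorus)
  12.7x1 + 14.3x2 + 9.9x3 + 13.7x4 ≥ 27.5   (metabolisable energy)
  x4 ≤ 2.6
  x3 ≤ 1.1
  x1, x2, x3, x4 ≥ 0.
At the optimum only cassava meal, canola meal, fish meal are positive (maize = 0). Binding constraints: lysine, crude fibre, metabolisable energy.
So cassava meal = 0.3762 kg, canola meal = 1.016 kg, fish meal = 0.9242 kg.
Total cost: 0.18·0.3762 + 0.4·1.016 + 1.99·0.9242 = 2.3133.

£2.31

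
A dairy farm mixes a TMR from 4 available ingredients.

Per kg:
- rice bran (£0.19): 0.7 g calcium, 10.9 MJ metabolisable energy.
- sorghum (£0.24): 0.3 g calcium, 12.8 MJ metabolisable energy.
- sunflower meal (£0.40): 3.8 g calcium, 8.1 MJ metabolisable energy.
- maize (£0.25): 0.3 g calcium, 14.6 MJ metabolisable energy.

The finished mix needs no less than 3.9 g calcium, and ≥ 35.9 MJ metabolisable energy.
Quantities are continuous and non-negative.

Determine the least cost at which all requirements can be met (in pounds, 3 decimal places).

Let x1 = kg of rice bran, x2 = kg of sorghum, x3 = kg of sunflower meal, x4 = kg of maize.
min 0.19x1 + 0.24x2 + 0.4x3 + 0.25x4 s.t.:
  0.7x1 + 0.3x2 + 3.8x3 + 0.3x4 ≥ 3.9   (calcium)
  10.9x1 + 12.8x2 + 8.1x3 + 14.6x4 ≥ 35.9   (metabolisable energy)
  x1, x2, x3, x4 ≥ 0.
The minimum-cost mix takes nothing from sorghum, maize — only rice bran, sunflower meal. The calcium and metabolisable energy requirements are met with equality.
Solving gives x1 = 2.932, x3 = 0.4862.
Cost = 0.19·2.932 + 0.4·0.4862 = 0.75156.

£0.752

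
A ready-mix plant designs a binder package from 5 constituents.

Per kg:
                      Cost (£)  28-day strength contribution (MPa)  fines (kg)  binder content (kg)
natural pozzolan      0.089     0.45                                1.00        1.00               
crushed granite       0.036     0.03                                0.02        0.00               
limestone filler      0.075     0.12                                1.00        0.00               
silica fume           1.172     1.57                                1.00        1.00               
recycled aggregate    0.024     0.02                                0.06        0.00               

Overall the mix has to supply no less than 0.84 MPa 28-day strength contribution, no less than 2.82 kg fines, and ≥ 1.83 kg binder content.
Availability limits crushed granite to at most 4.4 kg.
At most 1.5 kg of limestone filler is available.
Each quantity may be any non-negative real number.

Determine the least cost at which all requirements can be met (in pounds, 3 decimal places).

Let x1 = kg of natural pozzolan, x2 = kg of crushed granite, x3 = kg of limestone filler, x4 = kg of silica fume, x5 = kg of recycled aggregate.
min 0.089x1 + 0.036x2 + 0.075x3 + 1.172x4 + 0.024x5 subject to:
  0.45x1 + 0.03x2 + 0.12x3 + 1.57x4 + 0.02x5 ≥ 0.84   (28-day strength contribution)
  1x1 + 0.02x2 + 1x3 + 1x4 + 0.06x5 ≥ 2.82   (fines)
  1x1 + 1x4 ≥ 1.83   (binder content)
  x2 ≤ 4.4
  x3 ≤ 1.5
  x1, x2, x3, x4, x5 ≥ 0.
At the optimum only natural pozzolan, limestone filler are positive (crushed granite, silica fume, recycled aggregate = 0). The fines and binder content requirements are met with equality.
Solving gives x1 = 1.83, x3 = 0.99.
Total cost: 0.089·1.83 + 0.075·0.99 = 0.23712.

£0.237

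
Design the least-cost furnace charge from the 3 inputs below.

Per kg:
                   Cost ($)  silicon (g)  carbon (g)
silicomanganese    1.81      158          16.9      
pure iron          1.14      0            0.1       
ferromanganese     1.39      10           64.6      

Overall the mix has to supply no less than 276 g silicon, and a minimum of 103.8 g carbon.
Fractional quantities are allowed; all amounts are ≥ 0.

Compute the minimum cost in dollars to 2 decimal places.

$4.65

Let x1 = kg of silicomanganese, x2 = kg of pure iron, x3 = kg of ferromanganese.
Minimize 1.81x1 + 1.14x2 + 1.39x3 subject to:
  158x1 + 10x3 ≥ 276   (silicon)
  16.9x1 + 0.1x2 + 64.6x3 ≥ 103.8   (carbon)
  x1, x2, x3 ≥ 0.
The cheapest feasible vertex uses only silicomanganese, ferromanganese; pure iron is not used. The silicon and carbon requirements are met with equality.
That vertex is x1 = 1.673, x3 = 1.169.
Cost = 1.81·1.673 + 1.39·1.169 = 4.6530.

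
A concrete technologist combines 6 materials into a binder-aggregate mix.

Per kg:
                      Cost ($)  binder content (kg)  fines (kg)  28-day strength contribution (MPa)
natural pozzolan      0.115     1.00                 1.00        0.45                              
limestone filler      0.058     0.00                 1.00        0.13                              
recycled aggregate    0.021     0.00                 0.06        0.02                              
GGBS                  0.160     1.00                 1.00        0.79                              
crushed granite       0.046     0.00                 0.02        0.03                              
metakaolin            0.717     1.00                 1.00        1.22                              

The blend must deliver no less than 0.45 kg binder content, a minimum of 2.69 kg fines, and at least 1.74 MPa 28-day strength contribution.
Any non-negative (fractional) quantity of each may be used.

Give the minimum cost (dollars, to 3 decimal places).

$0.371

Let x1 = kg of natural pozzolan, x2 = kg of limestone filler, x3 = kg of recycled aggregate, x4 = kg of GGBS, x5 = kg of crushed granite, x6 = kg of metakaolin.
Minimize 0.115x1 + 0.058x2 + 0.021x3 + 0.16x4 + 0.046x5 + 0.717x6 subject to:
  1x1 + 1x4 + 1x6 ≥ 0.45   (binder content)
  1x1 + 1x2 + 0.06x3 + 1x4 + 0.02x5 + 1x6 ≥ 2.69   (fines)
  0.45x1 + 0.13x2 + 0.02x3 + 0.79x4 + 0.03x5 + 1.22x6 ≥ 1.74   (28-day strength contribution)
  x1, x2, x3, x4, x5, x6 ≥ 0.
The minimum-cost mix takes nothing from natural pozzolan, recycled aggregate, crushed granite, metakaolin — only limestone filler, GGBS. The fines and 28-day strength contribution requirements are met with equality.
That vertex is x2 = 0.5835, x4 = 2.107.
Objective = 0.058·0.5835 + 0.16·2.107 = 0.37096.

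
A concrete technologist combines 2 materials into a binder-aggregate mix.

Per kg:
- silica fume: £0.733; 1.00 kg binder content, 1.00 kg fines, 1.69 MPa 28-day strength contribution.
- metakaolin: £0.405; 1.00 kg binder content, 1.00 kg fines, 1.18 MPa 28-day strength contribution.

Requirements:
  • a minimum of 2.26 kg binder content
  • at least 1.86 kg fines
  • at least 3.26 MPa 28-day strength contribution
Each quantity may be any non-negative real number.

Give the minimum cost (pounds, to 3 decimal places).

£1.119

Let x1 = kg of silica fume, x2 = kg of metakaolin.
min 0.733x1 + 0.405x2 subject to:
  1x1 + 1x2 ≥ 2.26   (binder content)
  1x1 + 1x2 ≥ 1.86   (fines)
  1.69x1 + 1.18x2 ≥ 3.26   (28-day strength contribution)
  x1, x2 ≥ 0.
The cheapest feasible vertex uses only metakaolin; silica fume is not used. Binding constraint: 28-day strength contribution.
Optimal quantities: metakaolin = 2.763 kg.
Hence cost = 0.405·2.763 = £1.11902.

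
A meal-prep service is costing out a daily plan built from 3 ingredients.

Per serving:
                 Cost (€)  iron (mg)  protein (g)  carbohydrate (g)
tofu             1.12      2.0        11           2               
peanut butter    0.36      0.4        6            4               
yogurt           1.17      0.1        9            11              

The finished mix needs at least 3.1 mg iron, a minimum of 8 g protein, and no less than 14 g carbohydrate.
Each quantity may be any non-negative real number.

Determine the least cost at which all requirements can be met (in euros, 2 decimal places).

€2.15

Let x1 = servings of tofu, x2 = servings of peanut butter, x3 = servings of yogurt.
Minimise 1.12x1 + 0.36x2 + 1.17x3 with:
  2x1 + 0.4x2 + 0.1x3 ≥ 3.1   (iron)
  11x1 + 6x2 + 9x3 ≥ 8   (protein)
  2x1 + 4x2 + 11x3 ≥ 14   (carbohydrate)
  x1, x2, x3 ≥ 0.
The cheapest feasible vertex uses only tofu, peanut butter; yogurt is not used. The iron and carbohydrate requirements are met with equality.
Solving gives x1 = 0.9444, x2 = 3.028.
Cost = 1.12·0.9444 + 0.36·3.028 = 2.1478.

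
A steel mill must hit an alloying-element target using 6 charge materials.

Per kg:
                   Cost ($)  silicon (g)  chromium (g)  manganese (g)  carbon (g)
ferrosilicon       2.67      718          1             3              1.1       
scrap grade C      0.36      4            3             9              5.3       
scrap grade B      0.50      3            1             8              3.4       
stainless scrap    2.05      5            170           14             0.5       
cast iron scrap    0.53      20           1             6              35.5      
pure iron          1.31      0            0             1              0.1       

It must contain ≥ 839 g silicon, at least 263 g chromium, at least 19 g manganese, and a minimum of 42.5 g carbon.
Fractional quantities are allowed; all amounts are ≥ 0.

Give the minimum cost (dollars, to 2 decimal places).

$6.76

Let x1 = kg of ferrosilicon, x2 = kg of scrap grade C, x3 = kg of scrap grade B, x4 = kg of stainless scrap, x5 = kg of cast iron scrap, x6 = kg of pure iron.
min 2.67x1 + 0.36x2 + 0.5x3 + 2.05x4 + 0.53x5 + 1.31x6 with:
  718x1 + 4x2 + 3x3 + 5x4 + 20x5 ≥ 839   (silicon)
  1x1 + 3x2 + 1x3 + 170x4 + 1x5 ≥ 263   (chromium)
  3x1 + 9x2 + 8x3 + 14x4 + 6x5 + 1x6 ≥ 19   (manganese)
  1.1x1 + 5.3x2 + 3.4x3 + 0.5x4 + 35.5x5 + 0.1x6 ≥ 42.5   (carbon)
  x1, x2, x3, x4, x5, x6 ≥ 0.
At the optimum only ferrosilicon, stainless scrap, cast iron scrap are positive (scrap grade C, scrap grade B, pure iron = 0). Binding constraints: silicon, chromium, carbon.
So ferrosilicon = 1.126 kg, stainless scrap = 1.534 kg, cast iron scrap = 1.141 kg.
Total cost: 2.67·1.126 + 2.05·1.534 + 0.53·1.141 = 6.7559.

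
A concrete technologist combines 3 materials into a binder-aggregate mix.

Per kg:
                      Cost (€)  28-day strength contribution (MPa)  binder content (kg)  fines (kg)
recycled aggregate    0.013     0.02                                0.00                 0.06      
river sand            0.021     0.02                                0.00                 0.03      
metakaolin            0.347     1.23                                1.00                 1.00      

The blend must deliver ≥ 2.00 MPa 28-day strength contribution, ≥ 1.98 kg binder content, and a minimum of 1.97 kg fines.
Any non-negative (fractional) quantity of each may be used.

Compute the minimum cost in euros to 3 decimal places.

Treat it as an LP. Let x1 = kg of recycled aggregate, x2 = kg of river sand, x3 = kg of metakaolin.
Minimize 0.013x1 + 0.021x2 + 0.347x3 subject to:
  0.02x1 + 0.02x2 + 1.23x3 ≥ 2   (28-day strength contribution)
  1x3 ≥ 1.98   (binder content)
  0.06x1 + 0.03x2 + 1x3 ≥ 1.97   (fines)
  x1, x2, x3 ≥ 0.
At the optimum only metakaolin is positive (recycled aggregate, river sand = 0). There the binder content constraint is tight.
That vertex is x3 = 1.98.
Objective = 0.347·1.98 = 0.68706.

€0.687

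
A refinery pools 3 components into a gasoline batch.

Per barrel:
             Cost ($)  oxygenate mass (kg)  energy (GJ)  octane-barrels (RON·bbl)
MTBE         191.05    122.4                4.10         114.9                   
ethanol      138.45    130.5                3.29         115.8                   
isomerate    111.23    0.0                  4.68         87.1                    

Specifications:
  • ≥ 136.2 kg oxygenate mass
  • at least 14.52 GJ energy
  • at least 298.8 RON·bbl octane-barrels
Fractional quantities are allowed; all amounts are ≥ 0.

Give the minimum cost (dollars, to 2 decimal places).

Let x1 = barrels of MTBE, x2 = barrels of ethanol, x3 = barrels of isomerate.
min 191.05x1 + 138.45x2 + 111.23x3 with:
  122.4x1 + 130.5x2 ≥ 136.2   (oxygenate mass)
  4.1x1 + 3.29x2 + 4.68x3 ≥ 14.52   (energy)
  114.9x1 + 115.8x2 + 87.1x3 ≥ 298.8   (octane-barrels)
  x1, x2, x3 ≥ 0.
The optimal basis is {ethanol, isomerate}; MTBE drops out. There the oxygenate mass and energy constraints are tight.
That vertex is x2 = 1.0437, x3 = 2.3689.
Total cost: 138.45·1.0437 + 111.23·2.3689 = 407.9930.

$407.99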